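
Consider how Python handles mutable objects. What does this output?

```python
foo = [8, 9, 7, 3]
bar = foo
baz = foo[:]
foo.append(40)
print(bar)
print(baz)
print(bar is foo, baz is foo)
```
[8, 9, 7, 3, 40]
[8, 9, 7, 3]
True False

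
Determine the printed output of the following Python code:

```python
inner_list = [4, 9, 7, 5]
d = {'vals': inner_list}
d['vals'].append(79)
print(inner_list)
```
[4, 9, 7, 5, 79]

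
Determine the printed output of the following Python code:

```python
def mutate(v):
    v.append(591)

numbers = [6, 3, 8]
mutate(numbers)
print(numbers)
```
[6, 3, 8, 591]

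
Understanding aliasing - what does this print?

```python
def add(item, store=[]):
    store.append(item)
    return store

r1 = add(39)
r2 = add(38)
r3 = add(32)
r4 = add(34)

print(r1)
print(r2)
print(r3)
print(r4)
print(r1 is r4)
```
[39, 38, 32, 34]
[39, 38, 32, 34]
[39, 38, 32, 34]
[39, 38, 32, 34]
True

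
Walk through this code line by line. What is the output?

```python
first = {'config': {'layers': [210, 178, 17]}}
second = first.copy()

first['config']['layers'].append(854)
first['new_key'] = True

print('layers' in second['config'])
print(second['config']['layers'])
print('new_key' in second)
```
True
[210, 178, 17, 854]
False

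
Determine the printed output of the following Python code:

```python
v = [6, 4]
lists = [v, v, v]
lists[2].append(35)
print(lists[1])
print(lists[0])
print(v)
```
[6, 4, 35]
[6, 4, 35]
[6, 4, 35]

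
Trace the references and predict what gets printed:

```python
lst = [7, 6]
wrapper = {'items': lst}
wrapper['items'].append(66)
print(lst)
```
[7, 6, 66]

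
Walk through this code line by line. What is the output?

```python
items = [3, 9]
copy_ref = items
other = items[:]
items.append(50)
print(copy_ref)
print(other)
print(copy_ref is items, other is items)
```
[3, 9, 50]
[3, 9]
True False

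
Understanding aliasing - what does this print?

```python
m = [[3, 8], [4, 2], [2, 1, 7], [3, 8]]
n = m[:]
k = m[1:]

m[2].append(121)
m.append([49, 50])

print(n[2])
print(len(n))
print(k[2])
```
[2, 1, 7, 121]
4
[3, 8]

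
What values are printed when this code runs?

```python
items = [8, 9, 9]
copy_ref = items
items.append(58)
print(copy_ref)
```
[8, 9, 9, 58]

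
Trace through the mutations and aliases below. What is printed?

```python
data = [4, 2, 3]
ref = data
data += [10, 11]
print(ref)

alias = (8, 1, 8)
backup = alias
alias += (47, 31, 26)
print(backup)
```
[4, 2, 3, 10, 11]
(8, 1, 8)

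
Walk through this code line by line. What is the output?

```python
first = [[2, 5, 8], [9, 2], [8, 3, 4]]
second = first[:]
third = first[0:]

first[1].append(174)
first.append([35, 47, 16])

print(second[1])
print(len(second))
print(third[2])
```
[9, 2, 174]
3
[8, 3, 4]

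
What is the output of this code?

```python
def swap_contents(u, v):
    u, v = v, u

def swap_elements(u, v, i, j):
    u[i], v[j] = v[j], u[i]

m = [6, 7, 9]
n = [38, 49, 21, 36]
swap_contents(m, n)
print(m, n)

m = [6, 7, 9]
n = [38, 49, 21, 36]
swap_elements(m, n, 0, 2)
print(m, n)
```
[6, 7, 9] [38, 49, 21, 36]
[21, 7, 9] [38, 49, 6, 36]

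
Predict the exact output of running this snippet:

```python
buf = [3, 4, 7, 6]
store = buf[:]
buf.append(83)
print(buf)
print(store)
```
[3, 4, 7, 6, 83]
[3, 4, 7, 6]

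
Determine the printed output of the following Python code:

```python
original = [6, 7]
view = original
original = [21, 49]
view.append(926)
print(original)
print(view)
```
[21, 49]
[6, 7, 926]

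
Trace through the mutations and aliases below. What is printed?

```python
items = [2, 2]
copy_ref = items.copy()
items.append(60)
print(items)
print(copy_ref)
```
[2, 2, 60]
[2, 2]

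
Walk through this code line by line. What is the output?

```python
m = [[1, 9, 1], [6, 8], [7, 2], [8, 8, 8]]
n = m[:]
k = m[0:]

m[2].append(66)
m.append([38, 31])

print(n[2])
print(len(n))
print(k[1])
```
[7, 2, 66]
4
[6, 8]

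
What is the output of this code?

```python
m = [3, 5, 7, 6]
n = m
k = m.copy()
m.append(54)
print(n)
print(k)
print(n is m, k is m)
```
[3, 5, 7, 6, 54]
[3, 5, 7, 6]
True False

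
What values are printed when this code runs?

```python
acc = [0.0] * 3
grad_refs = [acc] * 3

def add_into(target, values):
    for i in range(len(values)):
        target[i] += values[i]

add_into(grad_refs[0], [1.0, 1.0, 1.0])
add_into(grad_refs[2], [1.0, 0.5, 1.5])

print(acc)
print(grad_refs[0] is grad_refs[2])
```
[2.0, 1.5, 2.5]
True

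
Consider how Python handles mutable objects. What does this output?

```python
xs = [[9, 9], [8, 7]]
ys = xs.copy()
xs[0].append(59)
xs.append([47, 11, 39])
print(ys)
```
[[9, 9, 59], [8, 7]]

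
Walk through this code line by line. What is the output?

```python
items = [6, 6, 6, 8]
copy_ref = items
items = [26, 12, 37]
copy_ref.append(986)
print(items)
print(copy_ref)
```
[26, 12, 37]
[6, 6, 6, 8, 986]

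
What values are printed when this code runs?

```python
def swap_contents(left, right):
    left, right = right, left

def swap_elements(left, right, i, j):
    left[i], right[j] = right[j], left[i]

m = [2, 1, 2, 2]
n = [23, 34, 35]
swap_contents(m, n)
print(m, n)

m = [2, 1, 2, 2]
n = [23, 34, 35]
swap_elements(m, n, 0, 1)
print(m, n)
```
[2, 1, 2, 2] [23, 34, 35]
[34, 1, 2, 2] [23, 2, 35]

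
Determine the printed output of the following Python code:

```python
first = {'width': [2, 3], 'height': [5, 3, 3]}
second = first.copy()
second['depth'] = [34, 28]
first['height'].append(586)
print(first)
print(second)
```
{'width': [2, 3], 'height': [5, 3, 3, 586]}
{'width': [2, 3], 'height': [5, 3, 3, 586], 'depth': [34, 28]}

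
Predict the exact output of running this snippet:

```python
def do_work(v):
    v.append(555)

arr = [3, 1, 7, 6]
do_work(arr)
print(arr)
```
[3, 1, 7, 6, 555]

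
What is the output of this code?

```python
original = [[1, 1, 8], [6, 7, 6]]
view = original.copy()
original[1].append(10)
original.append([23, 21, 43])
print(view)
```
[[1, 1, 8], [6, 7, 6, 10]]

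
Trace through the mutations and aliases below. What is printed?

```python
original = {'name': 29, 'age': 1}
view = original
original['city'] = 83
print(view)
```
{'name': 29, 'age': 1, 'city': 83}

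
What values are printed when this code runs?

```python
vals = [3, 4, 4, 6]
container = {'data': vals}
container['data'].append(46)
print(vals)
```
[3, 4, 4, 6, 46]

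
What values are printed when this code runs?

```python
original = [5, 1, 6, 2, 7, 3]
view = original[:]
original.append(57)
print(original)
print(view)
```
[5, 1, 6, 2, 7, 3, 57]
[5, 1, 6, 2, 7, 3]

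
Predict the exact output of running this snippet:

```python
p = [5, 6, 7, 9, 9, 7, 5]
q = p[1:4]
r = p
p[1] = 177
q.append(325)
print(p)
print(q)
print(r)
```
[5, 177, 7, 9, 9, 7, 5]
[6, 7, 9, 325]
[5, 177, 7, 9, 9, 7, 5]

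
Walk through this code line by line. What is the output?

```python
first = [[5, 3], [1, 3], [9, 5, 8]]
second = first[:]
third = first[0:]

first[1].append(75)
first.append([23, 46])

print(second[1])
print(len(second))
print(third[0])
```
[1, 3, 75]
3
[5, 3]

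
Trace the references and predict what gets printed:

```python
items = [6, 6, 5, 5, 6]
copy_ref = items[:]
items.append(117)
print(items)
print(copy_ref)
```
[6, 6, 5, 5, 6, 117]
[6, 6, 5, 5, 6]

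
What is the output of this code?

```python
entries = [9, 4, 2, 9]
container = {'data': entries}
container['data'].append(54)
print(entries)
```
[9, 4, 2, 9, 54]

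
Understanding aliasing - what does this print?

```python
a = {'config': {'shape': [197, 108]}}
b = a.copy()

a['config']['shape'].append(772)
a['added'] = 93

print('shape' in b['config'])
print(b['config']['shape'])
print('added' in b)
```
True
[197, 108, 772]
False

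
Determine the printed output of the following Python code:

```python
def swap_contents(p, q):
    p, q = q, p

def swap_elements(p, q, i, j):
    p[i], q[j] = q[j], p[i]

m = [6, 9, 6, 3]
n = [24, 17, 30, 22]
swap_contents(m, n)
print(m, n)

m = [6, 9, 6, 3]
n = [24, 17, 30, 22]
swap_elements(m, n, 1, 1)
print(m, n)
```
[6, 9, 6, 3] [24, 17, 30, 22]
[6, 17, 6, 3] [24, 9, 30, 22]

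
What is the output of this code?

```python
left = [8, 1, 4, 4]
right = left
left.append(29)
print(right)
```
[8, 1, 4, 4, 29]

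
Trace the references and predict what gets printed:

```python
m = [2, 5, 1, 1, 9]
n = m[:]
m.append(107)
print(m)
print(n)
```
[2, 5, 1, 1, 9, 107]
[2, 5, 1, 1, 9]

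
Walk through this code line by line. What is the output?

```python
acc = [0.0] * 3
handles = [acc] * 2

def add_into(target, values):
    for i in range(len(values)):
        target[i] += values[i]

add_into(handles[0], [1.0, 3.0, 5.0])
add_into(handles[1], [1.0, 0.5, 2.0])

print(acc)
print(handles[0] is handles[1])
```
[2.0, 3.5, 7.0]
True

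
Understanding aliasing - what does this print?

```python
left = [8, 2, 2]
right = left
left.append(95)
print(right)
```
[8, 2, 2, 95]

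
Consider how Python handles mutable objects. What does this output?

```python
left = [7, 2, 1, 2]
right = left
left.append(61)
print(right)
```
[7, 2, 1, 2, 61]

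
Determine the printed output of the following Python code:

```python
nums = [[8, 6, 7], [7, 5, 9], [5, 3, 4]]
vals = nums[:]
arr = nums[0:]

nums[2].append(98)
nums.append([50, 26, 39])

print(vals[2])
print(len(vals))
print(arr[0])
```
[5, 3, 4, 98]
3
[8, 6, 7]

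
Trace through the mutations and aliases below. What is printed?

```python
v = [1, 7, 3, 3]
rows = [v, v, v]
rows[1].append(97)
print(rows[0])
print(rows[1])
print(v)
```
[1, 7, 3, 3, 97]
[1, 7, 3, 3, 97]
[1, 7, 3, 3, 97]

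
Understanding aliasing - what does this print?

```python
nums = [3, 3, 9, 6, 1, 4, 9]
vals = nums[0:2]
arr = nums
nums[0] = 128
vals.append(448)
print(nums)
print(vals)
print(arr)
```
[128, 3, 9, 6, 1, 4, 9]
[3, 3, 448]
[128, 3, 9, 6, 1, 4, 9]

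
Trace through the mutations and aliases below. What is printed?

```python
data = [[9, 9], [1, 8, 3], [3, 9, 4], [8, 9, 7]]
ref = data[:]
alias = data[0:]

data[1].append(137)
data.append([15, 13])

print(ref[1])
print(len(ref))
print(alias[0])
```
[1, 8, 3, 137]
4
[9, 9]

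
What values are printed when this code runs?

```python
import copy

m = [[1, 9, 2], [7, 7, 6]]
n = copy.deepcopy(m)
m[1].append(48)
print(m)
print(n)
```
[[1, 9, 2], [7, 7, 6, 48]]
[[1, 9, 2], [7, 7, 6]]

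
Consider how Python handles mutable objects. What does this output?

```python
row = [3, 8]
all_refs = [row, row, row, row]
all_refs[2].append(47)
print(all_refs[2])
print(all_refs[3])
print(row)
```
[3, 8, 47]
[3, 8, 47]
[3, 8, 47]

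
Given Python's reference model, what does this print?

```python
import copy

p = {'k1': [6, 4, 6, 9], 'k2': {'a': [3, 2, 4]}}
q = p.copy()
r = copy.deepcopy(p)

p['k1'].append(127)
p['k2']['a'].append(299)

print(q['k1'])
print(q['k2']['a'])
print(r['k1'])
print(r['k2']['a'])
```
[6, 4, 6, 9, 127]
[3, 2, 4, 299]
[6, 4, 6, 9]
[3, 2, 4]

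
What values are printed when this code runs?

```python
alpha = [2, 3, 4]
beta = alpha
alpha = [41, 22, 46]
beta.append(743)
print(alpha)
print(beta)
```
[41, 22, 46]
[2, 3, 4, 743]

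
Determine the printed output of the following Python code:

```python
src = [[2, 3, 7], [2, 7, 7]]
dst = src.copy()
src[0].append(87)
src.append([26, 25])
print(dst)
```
[[2, 3, 7, 87], [2, 7, 7]]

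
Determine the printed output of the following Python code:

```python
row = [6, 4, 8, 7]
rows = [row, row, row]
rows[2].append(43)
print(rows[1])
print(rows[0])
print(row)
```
[6, 4, 8, 7, 43]
[6, 4, 8, 7, 43]
[6, 4, 8, 7, 43]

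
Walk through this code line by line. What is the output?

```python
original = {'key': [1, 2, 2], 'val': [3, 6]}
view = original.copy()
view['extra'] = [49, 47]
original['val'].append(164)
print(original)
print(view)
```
{'key': [1, 2, 2], 'val': [3, 6, 164]}
{'key': [1, 2, 2], 'val': [3, 6, 164], 'extra': [49, 47]}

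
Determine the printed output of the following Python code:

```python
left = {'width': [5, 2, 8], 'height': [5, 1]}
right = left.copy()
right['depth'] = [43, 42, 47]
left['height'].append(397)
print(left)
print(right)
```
{'width': [5, 2, 8], 'height': [5, 1, 397]}
{'width': [5, 2, 8], 'height': [5, 1, 397], 'depth': [43, 42, 47]}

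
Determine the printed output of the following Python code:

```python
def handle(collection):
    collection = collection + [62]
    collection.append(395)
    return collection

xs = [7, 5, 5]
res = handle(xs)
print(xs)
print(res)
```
[7, 5, 5]
[7, 5, 5, 62, 395]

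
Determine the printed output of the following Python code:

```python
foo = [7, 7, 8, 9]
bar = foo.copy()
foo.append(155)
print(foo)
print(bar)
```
[7, 7, 8, 9, 155]
[7, 7, 8, 9]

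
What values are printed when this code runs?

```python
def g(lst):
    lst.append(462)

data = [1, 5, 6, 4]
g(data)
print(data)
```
[1, 5, 6, 4, 462]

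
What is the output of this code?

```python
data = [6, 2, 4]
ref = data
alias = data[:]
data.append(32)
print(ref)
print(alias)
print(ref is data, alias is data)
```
[6, 2, 4, 32]
[6, 2, 4]
True False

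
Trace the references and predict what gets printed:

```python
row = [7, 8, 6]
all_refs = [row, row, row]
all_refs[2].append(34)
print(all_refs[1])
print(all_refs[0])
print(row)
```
[7, 8, 6, 34]
[7, 8, 6, 34]
[7, 8, 6, 34]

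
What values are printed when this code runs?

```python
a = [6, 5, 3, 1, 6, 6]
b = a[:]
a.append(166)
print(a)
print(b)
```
[6, 5, 3, 1, 6, 6, 166]
[6, 5, 3, 1, 6, 6]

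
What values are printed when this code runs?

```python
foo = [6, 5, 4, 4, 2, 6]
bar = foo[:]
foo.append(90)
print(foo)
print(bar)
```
[6, 5, 4, 4, 2, 6, 90]
[6, 5, 4, 4, 2, 6]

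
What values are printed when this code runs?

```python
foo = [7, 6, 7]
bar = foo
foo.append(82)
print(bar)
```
[7, 6, 7, 82]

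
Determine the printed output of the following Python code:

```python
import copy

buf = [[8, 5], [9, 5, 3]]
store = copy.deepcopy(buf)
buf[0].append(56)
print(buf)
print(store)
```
[[8, 5, 56], [9, 5, 3]]
[[8, 5], [9, 5, 3]]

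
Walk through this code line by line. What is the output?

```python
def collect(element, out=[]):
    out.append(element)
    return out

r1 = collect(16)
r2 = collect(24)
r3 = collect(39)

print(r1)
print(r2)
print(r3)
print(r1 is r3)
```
[16, 24, 39]
[16, 24, 39]
[16, 24, 39]
True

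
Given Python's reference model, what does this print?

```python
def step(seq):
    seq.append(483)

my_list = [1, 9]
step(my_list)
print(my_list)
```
[1, 9, 483]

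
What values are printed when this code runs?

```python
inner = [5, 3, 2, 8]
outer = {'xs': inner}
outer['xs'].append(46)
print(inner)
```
[5, 3, 2, 8, 46]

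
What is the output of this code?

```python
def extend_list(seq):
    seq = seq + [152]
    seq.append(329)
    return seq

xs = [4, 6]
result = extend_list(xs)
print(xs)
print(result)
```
[4, 6]
[4, 6, 152, 329]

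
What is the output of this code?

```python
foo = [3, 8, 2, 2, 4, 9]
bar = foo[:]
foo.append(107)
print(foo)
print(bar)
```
[3, 8, 2, 2, 4, 9, 107]
[3, 8, 2, 2, 4, 9]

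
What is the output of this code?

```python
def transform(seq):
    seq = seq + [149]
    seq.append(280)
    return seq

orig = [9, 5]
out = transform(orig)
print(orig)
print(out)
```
[9, 5]
[9, 5, 149, 280]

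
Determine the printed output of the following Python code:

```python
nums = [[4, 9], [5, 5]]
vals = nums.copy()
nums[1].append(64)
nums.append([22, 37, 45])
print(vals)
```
[[4, 9], [5, 5, 64]]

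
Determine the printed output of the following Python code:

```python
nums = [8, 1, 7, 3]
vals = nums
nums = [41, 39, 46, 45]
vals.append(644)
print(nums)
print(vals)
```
[41, 39, 46, 45]
[8, 1, 7, 3, 644]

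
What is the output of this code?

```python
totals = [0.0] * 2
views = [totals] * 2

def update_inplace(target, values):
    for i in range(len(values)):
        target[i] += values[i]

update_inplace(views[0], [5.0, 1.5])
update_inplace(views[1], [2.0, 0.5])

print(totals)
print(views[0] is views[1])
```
[7.0, 2.0]
True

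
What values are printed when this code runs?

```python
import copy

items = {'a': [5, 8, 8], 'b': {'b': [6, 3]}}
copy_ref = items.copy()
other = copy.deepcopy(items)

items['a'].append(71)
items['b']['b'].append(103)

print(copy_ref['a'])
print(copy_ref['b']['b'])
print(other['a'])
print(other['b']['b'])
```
[5, 8, 8, 71]
[6, 3, 103]
[5, 8, 8]
[6, 3]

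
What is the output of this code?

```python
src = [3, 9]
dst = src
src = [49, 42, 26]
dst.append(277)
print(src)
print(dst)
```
[49, 42, 26]
[3, 9, 277]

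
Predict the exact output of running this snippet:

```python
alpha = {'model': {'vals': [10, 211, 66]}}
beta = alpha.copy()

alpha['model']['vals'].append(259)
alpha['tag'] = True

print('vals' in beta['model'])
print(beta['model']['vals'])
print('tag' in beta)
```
True
[10, 211, 66, 259]
False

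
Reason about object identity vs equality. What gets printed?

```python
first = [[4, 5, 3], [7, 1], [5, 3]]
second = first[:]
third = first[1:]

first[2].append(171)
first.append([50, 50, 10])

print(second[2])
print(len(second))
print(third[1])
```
[5, 3, 171]
3
[5, 3, 171]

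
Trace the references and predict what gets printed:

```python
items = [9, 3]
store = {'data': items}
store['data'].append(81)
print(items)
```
[9, 3, 81]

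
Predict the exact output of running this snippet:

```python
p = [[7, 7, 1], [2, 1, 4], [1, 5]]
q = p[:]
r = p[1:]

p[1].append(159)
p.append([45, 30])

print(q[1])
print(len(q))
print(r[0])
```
[2, 1, 4, 159]
3
[2, 1, 4, 159]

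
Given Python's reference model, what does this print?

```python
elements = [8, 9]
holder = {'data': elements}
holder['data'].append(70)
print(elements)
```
[8, 9, 70]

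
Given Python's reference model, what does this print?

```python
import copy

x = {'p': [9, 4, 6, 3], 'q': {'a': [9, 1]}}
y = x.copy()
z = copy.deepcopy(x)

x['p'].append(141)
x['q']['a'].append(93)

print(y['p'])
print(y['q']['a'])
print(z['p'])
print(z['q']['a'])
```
[9, 4, 6, 3, 141]
[9, 1, 93]
[9, 4, 6, 3]
[9, 1]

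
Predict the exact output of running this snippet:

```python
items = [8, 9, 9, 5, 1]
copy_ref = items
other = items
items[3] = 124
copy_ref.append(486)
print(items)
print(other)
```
[8, 9, 9, 124, 1, 486]
[8, 9, 9, 124, 1, 486]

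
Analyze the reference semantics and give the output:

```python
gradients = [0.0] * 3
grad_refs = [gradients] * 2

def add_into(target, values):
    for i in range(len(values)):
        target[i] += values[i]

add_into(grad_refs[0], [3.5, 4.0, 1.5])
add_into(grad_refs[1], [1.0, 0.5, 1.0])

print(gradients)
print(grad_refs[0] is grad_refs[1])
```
[4.5, 4.5, 2.5]
True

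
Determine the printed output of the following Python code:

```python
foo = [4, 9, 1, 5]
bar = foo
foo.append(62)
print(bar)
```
[4, 9, 1, 5, 62]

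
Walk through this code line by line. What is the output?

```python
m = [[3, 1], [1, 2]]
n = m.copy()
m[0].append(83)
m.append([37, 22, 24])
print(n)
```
[[3, 1, 83], [1, 2]]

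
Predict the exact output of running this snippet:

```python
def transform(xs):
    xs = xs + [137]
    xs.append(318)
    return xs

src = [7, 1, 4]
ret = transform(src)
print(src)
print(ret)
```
[7, 1, 4]
[7, 1, 4, 137, 318]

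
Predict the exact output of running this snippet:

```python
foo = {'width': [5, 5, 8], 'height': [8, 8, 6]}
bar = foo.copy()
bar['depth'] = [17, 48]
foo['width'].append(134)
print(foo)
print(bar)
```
{'width': [5, 5, 8, 134], 'height': [8, 8, 6]}
{'width': [5, 5, 8, 134], 'height': [8, 8, 6], 'depth': [17, 48]}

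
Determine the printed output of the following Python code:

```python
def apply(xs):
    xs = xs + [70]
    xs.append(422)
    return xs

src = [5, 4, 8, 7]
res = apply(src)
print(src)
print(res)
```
[5, 4, 8, 7]
[5, 4, 8, 7, 70, 422]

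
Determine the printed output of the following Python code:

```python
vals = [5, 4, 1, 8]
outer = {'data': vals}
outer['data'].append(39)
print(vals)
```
[5, 4, 1, 8, 39]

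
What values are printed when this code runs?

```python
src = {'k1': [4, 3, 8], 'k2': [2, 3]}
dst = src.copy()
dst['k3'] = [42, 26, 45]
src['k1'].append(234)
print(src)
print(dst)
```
{'k1': [4, 3, 8, 234], 'k2': [2, 3]}
{'k1': [4, 3, 8, 234], 'k2': [2, 3], 'k3': [42, 26, 45]}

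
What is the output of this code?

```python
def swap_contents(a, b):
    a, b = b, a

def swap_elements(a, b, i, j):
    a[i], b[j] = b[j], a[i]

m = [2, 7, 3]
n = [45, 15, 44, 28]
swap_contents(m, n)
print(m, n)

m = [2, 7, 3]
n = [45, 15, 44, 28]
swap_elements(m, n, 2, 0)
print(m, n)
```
[2, 7, 3] [45, 15, 44, 28]
[2, 7, 45] [3, 15, 44, 28]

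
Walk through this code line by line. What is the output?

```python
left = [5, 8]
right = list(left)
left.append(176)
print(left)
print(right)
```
[5, 8, 176]
[5, 8]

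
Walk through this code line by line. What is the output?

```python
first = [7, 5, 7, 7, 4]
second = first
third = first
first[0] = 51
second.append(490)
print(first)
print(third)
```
[51, 5, 7, 7, 4, 490]
[51, 5, 7, 7, 4, 490]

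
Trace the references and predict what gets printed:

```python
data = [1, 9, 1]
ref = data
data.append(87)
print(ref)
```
[1, 9, 1, 87]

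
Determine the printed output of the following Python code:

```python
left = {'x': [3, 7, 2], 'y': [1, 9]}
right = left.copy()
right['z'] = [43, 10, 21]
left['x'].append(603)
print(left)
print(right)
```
{'x': [3, 7, 2, 603], 'y': [1, 9]}
{'x': [3, 7, 2, 603], 'y': [1, 9], 'z': [43, 10, 21]}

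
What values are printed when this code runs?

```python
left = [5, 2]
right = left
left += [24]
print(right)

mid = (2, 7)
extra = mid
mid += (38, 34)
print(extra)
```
[5, 2, 24]
(2, 7)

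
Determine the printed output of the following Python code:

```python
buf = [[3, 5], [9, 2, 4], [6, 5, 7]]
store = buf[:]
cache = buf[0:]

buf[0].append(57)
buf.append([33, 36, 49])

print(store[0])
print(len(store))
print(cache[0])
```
[3, 5, 57]
3
[3, 5, 57]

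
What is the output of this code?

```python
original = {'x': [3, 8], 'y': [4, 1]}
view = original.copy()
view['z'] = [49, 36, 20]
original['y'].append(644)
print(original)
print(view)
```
{'x': [3, 8], 'y': [4, 1, 644]}
{'x': [3, 8], 'y': [4, 1, 644], 'z': [49, 36, 20]}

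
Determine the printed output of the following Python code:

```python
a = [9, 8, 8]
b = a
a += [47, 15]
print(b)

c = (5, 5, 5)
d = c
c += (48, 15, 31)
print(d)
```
[9, 8, 8, 47, 15]
(5, 5, 5)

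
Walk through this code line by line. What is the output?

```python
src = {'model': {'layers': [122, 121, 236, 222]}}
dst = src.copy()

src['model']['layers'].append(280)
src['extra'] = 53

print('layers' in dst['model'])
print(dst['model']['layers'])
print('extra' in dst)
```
True
[122, 121, 236, 222, 280]
False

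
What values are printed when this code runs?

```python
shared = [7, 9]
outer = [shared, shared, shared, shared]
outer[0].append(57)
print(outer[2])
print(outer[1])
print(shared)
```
[7, 9, 57]
[7, 9, 57]
[7, 9, 57]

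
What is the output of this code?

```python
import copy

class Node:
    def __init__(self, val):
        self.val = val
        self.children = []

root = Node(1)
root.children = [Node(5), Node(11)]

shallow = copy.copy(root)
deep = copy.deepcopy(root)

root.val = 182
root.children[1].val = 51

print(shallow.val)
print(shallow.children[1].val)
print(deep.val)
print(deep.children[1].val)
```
1
51
1
11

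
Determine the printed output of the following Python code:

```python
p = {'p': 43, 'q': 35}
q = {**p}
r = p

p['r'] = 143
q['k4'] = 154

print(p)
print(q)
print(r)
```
{'p': 43, 'q': 35, 'r': 143}
{'p': 43, 'q': 35, 'k4': 154}
{'p': 43, 'q': 35, 'r': 143}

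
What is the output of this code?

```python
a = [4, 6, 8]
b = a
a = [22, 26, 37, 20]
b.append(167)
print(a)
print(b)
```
[22, 26, 37, 20]
[4, 6, 8, 167]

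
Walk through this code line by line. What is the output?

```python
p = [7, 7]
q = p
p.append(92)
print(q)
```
[7, 7, 92]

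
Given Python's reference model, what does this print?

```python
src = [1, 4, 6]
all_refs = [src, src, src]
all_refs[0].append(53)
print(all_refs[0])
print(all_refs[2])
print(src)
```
[1, 4, 6, 53]
[1, 4, 6, 53]
[1, 4, 6, 53]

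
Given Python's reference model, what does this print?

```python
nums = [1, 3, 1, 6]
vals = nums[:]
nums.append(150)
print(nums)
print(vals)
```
[1, 3, 1, 6, 150]
[1, 3, 1, 6]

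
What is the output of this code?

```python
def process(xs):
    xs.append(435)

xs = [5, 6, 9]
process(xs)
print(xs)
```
[5, 6, 9, 435]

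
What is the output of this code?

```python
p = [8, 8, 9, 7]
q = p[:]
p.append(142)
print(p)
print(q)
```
[8, 8, 9, 7, 142]
[8, 8, 9, 7]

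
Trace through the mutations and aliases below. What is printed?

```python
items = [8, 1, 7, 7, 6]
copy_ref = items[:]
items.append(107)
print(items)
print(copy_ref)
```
[8, 1, 7, 7, 6, 107]
[8, 1, 7, 7, 6]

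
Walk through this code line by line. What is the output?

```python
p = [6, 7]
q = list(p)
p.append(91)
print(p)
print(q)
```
[6, 7, 91]
[6, 7]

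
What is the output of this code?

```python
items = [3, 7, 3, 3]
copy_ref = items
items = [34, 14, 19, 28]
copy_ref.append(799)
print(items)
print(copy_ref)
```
[34, 14, 19, 28]
[3, 7, 3, 3, 799]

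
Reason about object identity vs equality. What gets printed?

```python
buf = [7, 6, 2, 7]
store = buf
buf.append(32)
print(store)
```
[7, 6, 2, 7, 32]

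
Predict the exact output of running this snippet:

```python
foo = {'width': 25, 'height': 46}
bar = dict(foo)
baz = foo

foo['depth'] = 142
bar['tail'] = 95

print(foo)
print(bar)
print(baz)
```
{'width': 25, 'height': 46, 'depth': 142}
{'width': 25, 'height': 46, 'tail': 95}
{'width': 25, 'height': 46, 'depth': 142}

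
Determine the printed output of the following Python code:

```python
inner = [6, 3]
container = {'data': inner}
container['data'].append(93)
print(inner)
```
[6, 3, 93]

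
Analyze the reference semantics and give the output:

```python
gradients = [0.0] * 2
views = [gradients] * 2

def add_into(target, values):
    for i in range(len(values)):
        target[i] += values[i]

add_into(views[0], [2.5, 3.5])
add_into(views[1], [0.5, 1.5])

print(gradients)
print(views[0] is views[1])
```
[3.0, 5.0]
True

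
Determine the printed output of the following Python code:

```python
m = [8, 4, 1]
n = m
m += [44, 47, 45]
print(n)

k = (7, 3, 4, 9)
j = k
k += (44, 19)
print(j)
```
[8, 4, 1, 44, 47, 45]
(7, 3, 4, 9)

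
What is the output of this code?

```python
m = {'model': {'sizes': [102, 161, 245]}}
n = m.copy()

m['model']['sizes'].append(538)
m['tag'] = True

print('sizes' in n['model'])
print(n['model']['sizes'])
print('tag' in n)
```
True
[102, 161, 245, 538]
False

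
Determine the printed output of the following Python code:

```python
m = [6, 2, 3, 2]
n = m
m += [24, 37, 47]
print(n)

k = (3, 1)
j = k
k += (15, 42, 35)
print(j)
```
[6, 2, 3, 2, 24, 37, 47]
(3, 1)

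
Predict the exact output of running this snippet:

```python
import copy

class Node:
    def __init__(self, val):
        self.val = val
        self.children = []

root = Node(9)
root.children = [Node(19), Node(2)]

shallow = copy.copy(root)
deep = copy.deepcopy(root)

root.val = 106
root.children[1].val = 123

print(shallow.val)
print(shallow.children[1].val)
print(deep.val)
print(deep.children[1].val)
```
9
123
9
2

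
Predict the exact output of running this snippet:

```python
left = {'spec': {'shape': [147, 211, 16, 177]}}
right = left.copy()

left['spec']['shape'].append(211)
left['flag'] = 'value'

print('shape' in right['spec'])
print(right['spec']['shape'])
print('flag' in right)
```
True
[147, 211, 16, 177, 211]
False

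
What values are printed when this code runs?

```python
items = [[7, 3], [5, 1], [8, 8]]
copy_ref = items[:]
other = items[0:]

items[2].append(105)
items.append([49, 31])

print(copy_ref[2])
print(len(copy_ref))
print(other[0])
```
[8, 8, 105]
3
[7, 3]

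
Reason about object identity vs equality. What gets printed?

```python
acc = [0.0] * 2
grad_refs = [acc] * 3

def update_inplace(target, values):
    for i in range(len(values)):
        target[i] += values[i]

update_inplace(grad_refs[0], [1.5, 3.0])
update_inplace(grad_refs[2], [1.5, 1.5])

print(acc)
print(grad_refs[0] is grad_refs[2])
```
[3.0, 4.5]
True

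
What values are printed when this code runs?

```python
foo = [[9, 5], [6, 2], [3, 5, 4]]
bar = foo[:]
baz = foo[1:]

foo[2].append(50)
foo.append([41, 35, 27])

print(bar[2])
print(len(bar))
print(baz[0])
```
[3, 5, 4, 50]
3
[6, 2]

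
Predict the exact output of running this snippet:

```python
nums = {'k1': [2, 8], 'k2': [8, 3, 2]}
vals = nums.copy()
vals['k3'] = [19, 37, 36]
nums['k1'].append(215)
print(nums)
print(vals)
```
{'k1': [2, 8, 215], 'k2': [8, 3, 2]}
{'k1': [2, 8, 215], 'k2': [8, 3, 2], 'k3': [19, 37, 36]}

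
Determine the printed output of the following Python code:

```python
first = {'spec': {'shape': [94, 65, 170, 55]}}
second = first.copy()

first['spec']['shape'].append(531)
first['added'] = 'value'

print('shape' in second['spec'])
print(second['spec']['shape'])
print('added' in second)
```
True
[94, 65, 170, 55, 531]
False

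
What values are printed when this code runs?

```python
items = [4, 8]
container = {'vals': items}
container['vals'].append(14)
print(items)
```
[4, 8, 14]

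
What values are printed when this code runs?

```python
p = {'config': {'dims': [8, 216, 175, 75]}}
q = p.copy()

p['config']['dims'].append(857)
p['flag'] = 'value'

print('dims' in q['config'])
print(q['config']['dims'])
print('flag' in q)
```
True
[8, 216, 175, 75, 857]
False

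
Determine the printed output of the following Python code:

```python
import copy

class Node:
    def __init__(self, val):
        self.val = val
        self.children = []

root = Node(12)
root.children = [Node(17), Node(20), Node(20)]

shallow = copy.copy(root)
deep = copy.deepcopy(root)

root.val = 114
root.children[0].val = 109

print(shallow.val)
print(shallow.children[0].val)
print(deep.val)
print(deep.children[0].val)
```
12
109
12
17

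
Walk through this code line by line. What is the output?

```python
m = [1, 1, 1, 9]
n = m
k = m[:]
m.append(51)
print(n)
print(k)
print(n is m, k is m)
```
[1, 1, 1, 9, 51]
[1, 1, 1, 9]
True False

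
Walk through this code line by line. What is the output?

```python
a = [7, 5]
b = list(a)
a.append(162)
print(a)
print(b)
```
[7, 5, 162]
[7, 5]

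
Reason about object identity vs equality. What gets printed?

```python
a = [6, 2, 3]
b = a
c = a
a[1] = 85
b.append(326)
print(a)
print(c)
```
[6, 85, 3, 326]
[6, 85, 3, 326]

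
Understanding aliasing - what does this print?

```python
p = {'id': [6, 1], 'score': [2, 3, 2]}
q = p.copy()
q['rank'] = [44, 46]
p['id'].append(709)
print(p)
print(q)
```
{'id': [6, 1, 709], 'score': [2, 3, 2]}
{'id': [6, 1, 709], 'score': [2, 3, 2], 'rank': [44, 46]}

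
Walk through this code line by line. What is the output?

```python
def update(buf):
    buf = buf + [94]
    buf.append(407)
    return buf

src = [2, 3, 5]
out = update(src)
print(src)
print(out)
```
[2, 3, 5]
[2, 3, 5, 94, 407]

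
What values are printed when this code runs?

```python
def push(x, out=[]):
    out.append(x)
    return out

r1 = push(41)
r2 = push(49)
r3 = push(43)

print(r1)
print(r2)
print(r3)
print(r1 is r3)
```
[41, 49, 43]
[41, 49, 43]
[41, 49, 43]
True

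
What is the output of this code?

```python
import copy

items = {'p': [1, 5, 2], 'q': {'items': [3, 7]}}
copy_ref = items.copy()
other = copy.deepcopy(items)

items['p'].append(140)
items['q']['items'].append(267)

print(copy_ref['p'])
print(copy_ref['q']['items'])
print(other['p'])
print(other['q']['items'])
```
[1, 5, 2, 140]
[3, 7, 267]
[1, 5, 2]
[3, 7]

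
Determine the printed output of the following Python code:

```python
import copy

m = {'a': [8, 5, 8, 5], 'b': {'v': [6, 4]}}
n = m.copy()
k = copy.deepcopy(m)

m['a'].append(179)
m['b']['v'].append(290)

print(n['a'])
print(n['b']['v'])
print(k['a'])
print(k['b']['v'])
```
[8, 5, 8, 5, 179]
[6, 4, 290]
[8, 5, 8, 5]
[6, 4]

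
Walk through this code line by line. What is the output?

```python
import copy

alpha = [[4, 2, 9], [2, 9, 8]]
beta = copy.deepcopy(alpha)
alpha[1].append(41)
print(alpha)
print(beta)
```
[[4, 2, 9], [2, 9, 8, 41]]
[[4, 2, 9], [2, 9, 8]]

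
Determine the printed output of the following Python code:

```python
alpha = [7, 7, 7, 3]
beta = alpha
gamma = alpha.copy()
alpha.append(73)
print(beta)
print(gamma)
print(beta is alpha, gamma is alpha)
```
[7, 7, 7, 3, 73]
[7, 7, 7, 3]
True False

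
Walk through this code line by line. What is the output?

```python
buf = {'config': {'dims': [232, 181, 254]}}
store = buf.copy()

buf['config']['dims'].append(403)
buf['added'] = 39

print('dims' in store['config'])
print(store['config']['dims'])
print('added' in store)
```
True
[232, 181, 254, 403]
False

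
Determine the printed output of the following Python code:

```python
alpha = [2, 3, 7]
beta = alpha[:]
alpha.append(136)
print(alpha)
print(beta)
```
[2, 3, 7, 136]
[2, 3, 7]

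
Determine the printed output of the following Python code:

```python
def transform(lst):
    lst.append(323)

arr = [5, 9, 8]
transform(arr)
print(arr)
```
[5, 9, 8, 323]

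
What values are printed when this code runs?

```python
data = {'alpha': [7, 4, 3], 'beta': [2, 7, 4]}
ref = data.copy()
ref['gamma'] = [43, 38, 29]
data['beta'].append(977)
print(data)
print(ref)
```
{'alpha': [7, 4, 3], 'beta': [2, 7, 4, 977]}
{'alpha': [7, 4, 3], 'beta': [2, 7, 4, 977], 'gamma': [43, 38, 29]}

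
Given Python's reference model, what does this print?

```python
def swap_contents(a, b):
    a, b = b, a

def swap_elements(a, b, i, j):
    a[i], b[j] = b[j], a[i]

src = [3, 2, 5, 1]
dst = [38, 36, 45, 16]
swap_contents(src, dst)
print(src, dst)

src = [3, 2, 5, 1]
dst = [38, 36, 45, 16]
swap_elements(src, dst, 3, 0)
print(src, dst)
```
[3, 2, 5, 1] [38, 36, 45, 16]
[3, 2, 5, 38] [1, 36, 45, 16]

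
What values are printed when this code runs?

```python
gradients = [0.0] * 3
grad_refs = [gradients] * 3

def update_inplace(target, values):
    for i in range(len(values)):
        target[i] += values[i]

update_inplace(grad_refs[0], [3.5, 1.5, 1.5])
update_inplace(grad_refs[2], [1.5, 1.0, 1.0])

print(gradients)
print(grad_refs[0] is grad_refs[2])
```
[5.0, 2.5, 2.5]
True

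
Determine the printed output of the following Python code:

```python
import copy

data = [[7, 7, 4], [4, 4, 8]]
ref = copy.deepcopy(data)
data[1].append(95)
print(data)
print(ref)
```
[[7, 7, 4], [4, 4, 8, 95]]
[[7, 7, 4], [4, 4, 8]]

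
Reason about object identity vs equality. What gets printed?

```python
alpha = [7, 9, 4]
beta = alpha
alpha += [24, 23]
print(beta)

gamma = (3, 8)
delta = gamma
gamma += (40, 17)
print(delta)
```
[7, 9, 4, 24, 23]
(3, 8)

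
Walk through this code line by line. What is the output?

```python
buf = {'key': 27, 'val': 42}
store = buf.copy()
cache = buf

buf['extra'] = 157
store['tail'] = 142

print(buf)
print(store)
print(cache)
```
{'key': 27, 'val': 42, 'extra': 157}
{'key': 27, 'val': 42, 'tail': 142}
{'key': 27, 'val': 42, 'extra': 157}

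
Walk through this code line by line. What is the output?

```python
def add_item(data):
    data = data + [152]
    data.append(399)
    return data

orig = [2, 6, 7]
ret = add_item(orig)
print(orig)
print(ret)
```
[2, 6, 7]
[2, 6, 7, 152, 399]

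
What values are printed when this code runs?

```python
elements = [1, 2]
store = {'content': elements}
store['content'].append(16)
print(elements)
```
[1, 2, 16]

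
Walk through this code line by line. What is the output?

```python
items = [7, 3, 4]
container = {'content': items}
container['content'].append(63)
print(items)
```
[7, 3, 4, 63]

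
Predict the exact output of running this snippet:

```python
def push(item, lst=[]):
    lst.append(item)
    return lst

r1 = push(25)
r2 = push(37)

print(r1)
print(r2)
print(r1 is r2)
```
[25, 37]
[25, 37]
True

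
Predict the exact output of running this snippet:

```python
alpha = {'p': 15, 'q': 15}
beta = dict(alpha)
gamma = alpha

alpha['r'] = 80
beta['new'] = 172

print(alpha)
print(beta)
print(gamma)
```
{'p': 15, 'q': 15, 'r': 80}
{'p': 15, 'q': 15, 'new': 172}
{'p': 15, 'q': 15, 'r': 80}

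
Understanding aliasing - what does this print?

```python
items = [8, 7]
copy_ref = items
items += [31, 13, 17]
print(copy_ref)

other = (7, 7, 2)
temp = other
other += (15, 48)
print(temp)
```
[8, 7, 31, 13, 17]
(7, 7, 2)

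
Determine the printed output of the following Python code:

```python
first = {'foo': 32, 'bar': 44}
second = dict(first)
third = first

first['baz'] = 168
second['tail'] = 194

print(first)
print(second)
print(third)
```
{'foo': 32, 'bar': 44, 'baz': 168}
{'foo': 32, 'bar': 44, 'tail': 194}
{'foo': 32, 'bar': 44, 'baz': 168}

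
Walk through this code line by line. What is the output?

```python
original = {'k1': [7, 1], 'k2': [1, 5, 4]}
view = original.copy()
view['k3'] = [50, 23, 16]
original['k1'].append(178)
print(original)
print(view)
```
{'k1': [7, 1, 178], 'k2': [1, 5, 4]}
{'k1': [7, 1, 178], 'k2': [1, 5, 4], 'k3': [50, 23, 16]}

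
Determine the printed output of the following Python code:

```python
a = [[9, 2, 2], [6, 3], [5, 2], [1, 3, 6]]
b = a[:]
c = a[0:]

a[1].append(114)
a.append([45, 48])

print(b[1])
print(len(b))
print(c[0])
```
[6, 3, 114]
4
[9, 2, 2]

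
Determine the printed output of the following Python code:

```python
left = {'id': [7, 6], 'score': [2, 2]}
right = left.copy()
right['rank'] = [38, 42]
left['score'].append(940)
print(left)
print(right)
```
{'id': [7, 6], 'score': [2, 2, 940]}
{'id': [7, 6], 'score': [2, 2, 940], 'rank': [38, 42]}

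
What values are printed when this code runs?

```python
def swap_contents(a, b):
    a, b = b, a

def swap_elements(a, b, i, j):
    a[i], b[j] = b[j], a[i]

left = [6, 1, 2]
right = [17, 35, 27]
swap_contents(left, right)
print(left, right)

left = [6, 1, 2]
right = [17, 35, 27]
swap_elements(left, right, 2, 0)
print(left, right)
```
[6, 1, 2] [17, 35, 27]
[6, 1, 17] [2, 35, 27]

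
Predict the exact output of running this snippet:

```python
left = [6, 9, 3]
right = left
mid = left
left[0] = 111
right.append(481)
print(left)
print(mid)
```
[111, 9, 3, 481]
[111, 9, 3, 481]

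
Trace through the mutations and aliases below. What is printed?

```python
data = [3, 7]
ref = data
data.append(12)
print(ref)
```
[3, 7, 12]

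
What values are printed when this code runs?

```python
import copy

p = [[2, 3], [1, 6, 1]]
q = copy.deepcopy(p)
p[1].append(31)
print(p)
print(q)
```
[[2, 3], [1, 6, 1, 31]]
[[2, 3], [1, 6, 1]]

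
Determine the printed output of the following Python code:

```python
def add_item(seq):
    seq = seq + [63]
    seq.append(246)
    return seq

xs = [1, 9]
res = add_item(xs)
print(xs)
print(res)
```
[1, 9]
[1, 9, 63, 246]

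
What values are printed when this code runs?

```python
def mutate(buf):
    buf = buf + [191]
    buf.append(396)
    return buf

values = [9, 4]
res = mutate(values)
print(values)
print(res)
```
[9, 4]
[9, 4, 191, 396]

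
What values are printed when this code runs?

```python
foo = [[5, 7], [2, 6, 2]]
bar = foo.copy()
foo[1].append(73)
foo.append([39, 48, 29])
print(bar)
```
[[5, 7], [2, 6, 2, 73]]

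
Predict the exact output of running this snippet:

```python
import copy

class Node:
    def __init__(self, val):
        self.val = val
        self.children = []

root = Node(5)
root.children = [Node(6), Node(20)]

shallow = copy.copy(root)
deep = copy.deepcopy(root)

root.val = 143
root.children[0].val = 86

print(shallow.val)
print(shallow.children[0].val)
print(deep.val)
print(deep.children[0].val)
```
5
86
5
6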